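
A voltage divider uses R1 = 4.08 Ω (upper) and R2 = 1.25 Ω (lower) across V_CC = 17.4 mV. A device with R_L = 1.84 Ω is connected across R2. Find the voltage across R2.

R2 ‖ R_L = (1.25 × 1.84)/(1.25 + 1.84) = 0.7443 Ω.
Voltage divider with the loaded lower leg: V_out = 17.4 × 0.7443/(4.08 + 0.7443) = 17.4 × 0.1543 = 2.685 mV.

V_out ≈ 2.68 mV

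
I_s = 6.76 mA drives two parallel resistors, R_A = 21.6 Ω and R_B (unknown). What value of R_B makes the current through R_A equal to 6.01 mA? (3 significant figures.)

In a two-way split, I_A/I_s = R_B/(R_A + R_B).
6.01/6.76 = R_B/(R_A + R_B) → R_B = R_A · (0.8891)/(1 − 0.8891) = 21.6 × 8.013 = 173.1 Ω.

R_B ≈ 173 Ω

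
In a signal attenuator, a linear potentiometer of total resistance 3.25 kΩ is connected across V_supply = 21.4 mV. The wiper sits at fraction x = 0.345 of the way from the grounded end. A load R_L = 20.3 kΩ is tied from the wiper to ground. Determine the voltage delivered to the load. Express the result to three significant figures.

V_out ≈ 7.13 mV

The pot divides into 2.129 kΩ above the wiper and 1.121 kΩ below.
Lower segment in parallel with the load: 1.121 ‖ 20.3 = 1.063 kΩ.
Then V_out = V_supply · 1.063/(2.129 + 1.063) = 7.125 mV.
(Unloaded: V_out = x·V_supply = 7.38 mV.)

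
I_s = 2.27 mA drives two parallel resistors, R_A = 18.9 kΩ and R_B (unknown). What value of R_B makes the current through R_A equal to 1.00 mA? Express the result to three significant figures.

R_B ≈ 14.9 kΩ

In a two-way split, I_A/I_s = R_B/(R_A + R_B).
With f = 0.4405, R_B = R_A · f/(1−f) = 18.9 × 0.7874 = 14.88 kΩ.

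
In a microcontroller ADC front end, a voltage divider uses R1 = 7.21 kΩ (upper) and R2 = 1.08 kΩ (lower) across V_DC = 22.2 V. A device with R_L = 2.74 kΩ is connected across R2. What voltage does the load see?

The load sits in parallel with R2, giving an effective lower resistance R2' = R2·R_L/(R2+R_L) = 0.7747 kΩ.
Voltage divider with the loaded lower leg: V_out = 22.2 × 0.7747/(7.21 + 0.7747) = 22.2 × 0.09702 = 2.154 V.

V_out ≈ 2.15 V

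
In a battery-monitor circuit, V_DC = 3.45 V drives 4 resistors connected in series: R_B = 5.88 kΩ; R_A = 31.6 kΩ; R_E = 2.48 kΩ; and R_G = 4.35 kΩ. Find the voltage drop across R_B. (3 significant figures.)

Series total: ΣR = 5.88 + 31.6 + 2.48 + 4.35 = 44.31 kΩ.
Voltage divider: V = V_DC · (5.880 / 44.31) = 3.45 × 0.1327 = 0.4578 V.

V ≈ 0.458 V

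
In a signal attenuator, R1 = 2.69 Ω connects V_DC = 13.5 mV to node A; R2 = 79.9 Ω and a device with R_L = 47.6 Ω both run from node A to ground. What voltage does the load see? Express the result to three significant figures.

V_out ≈ 12.4 mV

The load sits in parallel with R2, giving an effective lower resistance R2' = R2·R_L/(R2+R_L) = 29.83 Ω.
Then V_out = V_DC · R2'/(R1 + R2') = 13.5 × 29.83/32.52 = 12.38 mV.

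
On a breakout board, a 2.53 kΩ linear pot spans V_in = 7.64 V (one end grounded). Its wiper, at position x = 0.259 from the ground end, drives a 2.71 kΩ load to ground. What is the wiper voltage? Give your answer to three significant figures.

V_out ≈ 1.68 V

Lower segment x·R_p = 0.6553 kΩ; upper segment (1−x)·R_p = 1.875 kΩ.
Lower segment in parallel with the load: 0.6553 ‖ 2.71 = 0.5277 kΩ.
V_out = 7.64 × 0.5277/(1.875 + 0.5277) = 1.678 V.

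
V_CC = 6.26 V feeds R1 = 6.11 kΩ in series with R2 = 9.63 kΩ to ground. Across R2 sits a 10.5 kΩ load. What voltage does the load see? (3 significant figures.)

The load sits in parallel with R2, giving an effective lower resistance R2' = R2·R_L/(R2+R_L) = 5.023 kΩ.
Then V_out = V_CC · R2'/(R1 + R2') = 6.26 × 5.023/11.13 = 2.824 V.
(Unloaded it would be 3.83 V; the load pulls it down.)

V_out ≈ 2.82 V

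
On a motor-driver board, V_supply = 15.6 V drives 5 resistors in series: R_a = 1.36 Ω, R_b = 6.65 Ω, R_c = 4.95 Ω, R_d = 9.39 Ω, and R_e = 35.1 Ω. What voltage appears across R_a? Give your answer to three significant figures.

V ≈ 0.369 V

ΣR = 1.36 + 6.65 + 4.95 + 9.39 + 35.1 = 57.45 Ω.
By the voltage-divider rule, V = 15.6 × 1.360/57.45 = 0.3693 V.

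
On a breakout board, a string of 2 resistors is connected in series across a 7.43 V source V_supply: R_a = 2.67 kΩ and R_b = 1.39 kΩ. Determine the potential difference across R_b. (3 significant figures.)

Total series resistance ΣR = 2.67 + 1.39 = 4.060 kΩ.
V = V_supply · R/ΣR = 7.43 × 0.3424 = 2.544 V.

V ≈ 2.54 V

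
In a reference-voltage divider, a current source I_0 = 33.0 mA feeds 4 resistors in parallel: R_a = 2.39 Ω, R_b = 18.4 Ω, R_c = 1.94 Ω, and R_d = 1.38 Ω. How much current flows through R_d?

Total conductance ΣG = 1/2.39 + 1/18.4 + 1/1.94 + 1/1.38 = 1.713 (units of 1/Ω).
By the current-divider rule, I = I_0 · G_k/ΣG = 33.0 × 0.4231 = 13.96 mA.

I ≈ 14.0 mA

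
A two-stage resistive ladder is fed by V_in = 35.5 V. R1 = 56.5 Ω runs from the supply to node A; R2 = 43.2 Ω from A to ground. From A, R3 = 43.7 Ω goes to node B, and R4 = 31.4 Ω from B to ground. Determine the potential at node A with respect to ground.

Node A sees R2 in parallel with the series input of stage 2, R3 + R4 = 75.10 Ω.
Effective lower resistance at A: R2 ‖ 75.10 = 27.42 Ω.
So V_A = 35.5 × 0.3268 = 11.60 V.

V_A ≈ 11.6 V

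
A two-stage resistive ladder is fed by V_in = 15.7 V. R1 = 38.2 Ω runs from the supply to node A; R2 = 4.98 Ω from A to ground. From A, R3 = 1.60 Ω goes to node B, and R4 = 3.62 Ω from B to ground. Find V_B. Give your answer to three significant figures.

The second stage (R3 + R4 = 5.220 Ω) loads node A in parallel with R2.
R2 ‖ (R3+R4) = 2.549 Ω.
First divider: V_A = V_in · 2.549/(38.2 + 2.549) = 0.9819 V.
Then the unloaded second divider: V_B = V_A × R4/(R3+R4) = 0.9819 × 0.6935 = 0.6810 V.

V_B ≈ 0.681 V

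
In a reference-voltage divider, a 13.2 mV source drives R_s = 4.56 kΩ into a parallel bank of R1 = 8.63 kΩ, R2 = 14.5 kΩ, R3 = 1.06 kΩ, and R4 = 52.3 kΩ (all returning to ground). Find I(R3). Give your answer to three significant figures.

Equivalent of the parallel group: R_p = 0.8716 kΩ.
V_A = 13.2 × 0.8716/5.432 = 2.118 mV.
Branch current I = V_A/R3 = 2.118/1.06 = 1.998 µA.

I ≈ 2.00 µA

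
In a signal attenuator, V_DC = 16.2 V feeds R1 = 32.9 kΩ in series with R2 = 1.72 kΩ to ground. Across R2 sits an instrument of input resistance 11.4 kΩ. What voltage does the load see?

First combine the lower leg with the load: R2 ‖ R_L = 1.495 kΩ.
Now apply the divider: V_out = 16.2 × 0.04345 = 0.7039 V.

V_out ≈ 0.704 V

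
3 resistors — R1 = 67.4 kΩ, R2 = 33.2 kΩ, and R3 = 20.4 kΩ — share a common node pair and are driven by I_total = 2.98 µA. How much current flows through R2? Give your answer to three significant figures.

I ≈ 0.955 µA

Conductances: ΣG = 1/67.4 + 1/33.2 + 1/20.4 = 0.09398 (1/kΩ).
By the current-divider rule, I = I_total · G_k/ΣG = 2.98 × 0.3205 = 0.9551 µA.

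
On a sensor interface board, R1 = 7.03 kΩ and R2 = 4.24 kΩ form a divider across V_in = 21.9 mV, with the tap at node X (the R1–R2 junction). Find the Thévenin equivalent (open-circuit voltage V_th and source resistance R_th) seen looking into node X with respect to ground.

V_th is the unloaded tap voltage: V_in · R2/(R1+R2) = 21.9 × 0.3762 = 8.239 mV.
Looking into X with the source shorted: R_th = R1·R2/(R1+R2) = 7.030 × 4.24/11.27 = 2.645 kΩ.

V_th ≈ 8.24 mV, R_th ≈ 2.64 kΩ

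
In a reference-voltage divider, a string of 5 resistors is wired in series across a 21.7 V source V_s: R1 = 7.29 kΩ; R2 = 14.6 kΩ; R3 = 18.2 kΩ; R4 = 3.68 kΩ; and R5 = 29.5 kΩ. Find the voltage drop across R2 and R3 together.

Series total: ΣR = 7.29 + 14.6 + 18.2 + 3.68 + 29.5 = 73.27 kΩ.
R_{R2..R3} = 14.6 + 18.2 = 32.80 kΩ.
By the voltage-divider rule, V = 21.7 × 32.80/73.27 = 9.714 V.

V ≈ 9.71 V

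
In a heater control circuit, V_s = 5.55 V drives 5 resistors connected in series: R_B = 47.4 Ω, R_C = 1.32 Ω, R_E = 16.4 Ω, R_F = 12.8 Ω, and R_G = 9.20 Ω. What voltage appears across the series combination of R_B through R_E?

V ≈ 4.15 V

Total series resistance ΣR = 47.4 + 1.32 + 16.4 + 12.8 + 9.20 = 87.12 Ω.
R_{R_B..R_E} = 47.4 + 1.32 + 16.4 = 65.12 Ω.
V = V_s · R/ΣR = 5.55 × 0.7475 = 4.148 V.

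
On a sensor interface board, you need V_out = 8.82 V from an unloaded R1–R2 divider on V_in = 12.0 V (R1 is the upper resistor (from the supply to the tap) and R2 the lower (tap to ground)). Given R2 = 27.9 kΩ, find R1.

R1 ≈ 10.1 kΩ

The divider ratio is R2/(R1+R2) = 8.82/12.0 = 0.7350.
Rearranging, R1 = R2·(1−k)/k = 27.9 × 0.3605 = 10.06 kΩ.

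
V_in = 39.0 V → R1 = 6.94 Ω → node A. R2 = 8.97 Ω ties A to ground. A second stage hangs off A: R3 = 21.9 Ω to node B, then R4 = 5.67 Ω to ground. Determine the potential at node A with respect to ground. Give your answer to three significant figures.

V_A ≈ 19.3 V

Node A sees R2 in parallel with the series input of stage 2, R3 + R4 = 27.57 Ω.
R2 ‖ (R3+R4) = 6.768 Ω.
First divider: V_A = V_in · 6.768/(6.94 + 6.768) = 19.26 V.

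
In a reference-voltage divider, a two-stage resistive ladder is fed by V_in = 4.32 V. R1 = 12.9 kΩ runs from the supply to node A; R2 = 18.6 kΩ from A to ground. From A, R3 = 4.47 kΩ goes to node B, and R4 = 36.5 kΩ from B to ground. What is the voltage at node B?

Looking into the second stage from A: R3 + R4 = 40.97 kΩ appears in parallel with R2.
Effective lower resistance at A: R2 ‖ 40.97 = 12.79 kΩ.
First divider: V_A = V_in · 12.79/(12.9 + 12.79) = 2.151 V.
Stage 2 is unloaded, so V_B = V_A · R4/(R3+R4) = 2.151 × 36.5/40.97 = 1.916 V.

V_B ≈ 1.92 V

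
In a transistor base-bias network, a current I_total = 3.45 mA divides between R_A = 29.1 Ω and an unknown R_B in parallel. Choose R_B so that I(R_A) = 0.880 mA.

The fraction through R_A equals R_B/(R_A+R_B).
With f = 0.2551, R_B = R_A · f/(1−f) = 29.1 × 0.3424 = 9.964 Ω.

R_B ≈ 9.96 Ω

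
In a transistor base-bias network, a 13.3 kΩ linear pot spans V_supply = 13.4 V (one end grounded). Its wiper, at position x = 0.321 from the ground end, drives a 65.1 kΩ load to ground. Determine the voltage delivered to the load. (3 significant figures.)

V_out ≈ 4.12 V

The pot divides into 9.031 kΩ above the wiper and 4.269 kΩ below.
R_L loads the lower segment: effective lower R = 4.007 kΩ.
Then V_out = V_supply · 4.007/(9.031 + 4.007) = 4.118 V.
(Unloaded: V_out = x·V_supply = 4.30 V.)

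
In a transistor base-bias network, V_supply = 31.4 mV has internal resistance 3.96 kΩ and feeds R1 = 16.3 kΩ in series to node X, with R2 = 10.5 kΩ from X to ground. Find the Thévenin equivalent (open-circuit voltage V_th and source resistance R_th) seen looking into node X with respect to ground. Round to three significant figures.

R1' = 3.96 + 16.3 = 20.26 kΩ (source resistance + R1).
Open-circuit (no load on X): V_th = V_supply · R2/(R1' + R2) = 31.4 × 10.5/(20.26 + 10.5) = 10.72 mV.
With V_supply suppressed (replaced by a short), R_th = R1' ‖ R2 = (20.26 × 10.5)/(20.26 + 10.5) = 6.916 kΩ.

V_th ≈ 10.7 mV, R_th ≈ 6.92 kΩ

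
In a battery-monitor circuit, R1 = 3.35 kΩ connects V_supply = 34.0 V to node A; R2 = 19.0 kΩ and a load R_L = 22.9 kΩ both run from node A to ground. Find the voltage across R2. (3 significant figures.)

V_out ≈ 25.7 V

R2 ‖ R_L = (19.0 × 22.9)/(19.0 + 22.9) = 10.38 kΩ.
Then V_out = V_supply · R2'/(R1 + R2') = 34.0 × 10.38/13.73 = 25.71 V.
(Unloaded it would be 28.9 V; the load pulls it down.)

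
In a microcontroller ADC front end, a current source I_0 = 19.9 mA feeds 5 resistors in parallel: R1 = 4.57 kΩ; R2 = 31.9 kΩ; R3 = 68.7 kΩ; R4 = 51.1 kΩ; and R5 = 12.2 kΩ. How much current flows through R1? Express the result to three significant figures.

I ≈ 11.9 mA

ΣG = 1/4.57 + 1/31.9 + 1/68.7 + 1/51.1 + 1/12.2 = 0.3663.
Current divider: I(R1) = I_0 · G_k/ΣG = 19.9 × (0.2188/0.3663) = 19.9 × 0.5974 = 11.89 mA.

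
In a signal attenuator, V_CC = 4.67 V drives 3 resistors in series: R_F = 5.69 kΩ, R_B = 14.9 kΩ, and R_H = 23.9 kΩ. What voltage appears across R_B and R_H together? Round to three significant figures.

ΣR = 5.69 + 14.9 + 23.9 = 44.49 kΩ.
R_{R_B..R_H} = 14.9 + 23.9 = 38.80 kΩ.
V = V_CC · R/ΣR = 4.67 × 0.8721 = 4.073 V.

V ≈ 4.07 V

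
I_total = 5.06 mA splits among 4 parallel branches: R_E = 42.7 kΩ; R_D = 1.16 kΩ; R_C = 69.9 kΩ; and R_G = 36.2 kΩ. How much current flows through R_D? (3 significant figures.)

Conductances: ΣG = 1/42.7 + 1/1.16 + 1/69.9 + 1/36.2 = 0.9274 (1/kΩ).
R_D takes the fraction G_k/ΣG = 0.8621/0.9274 = 0.9295, so I = 5.06 × 0.9295 = 4.703 mA.

I ≈ 4.70 mA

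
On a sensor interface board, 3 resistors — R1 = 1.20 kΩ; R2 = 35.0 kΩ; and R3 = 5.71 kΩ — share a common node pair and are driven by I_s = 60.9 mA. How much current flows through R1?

I ≈ 48.9 mA

Total conductance ΣG = 1/1.20 + 1/35.0 + 1/5.71 = 1.037 (units of 1/kΩ).
Current divider: I(R1) = I_s · G_k/ΣG = 60.9 × (0.8333/1.037) = 60.9 × 0.8036 = 48.94 mA.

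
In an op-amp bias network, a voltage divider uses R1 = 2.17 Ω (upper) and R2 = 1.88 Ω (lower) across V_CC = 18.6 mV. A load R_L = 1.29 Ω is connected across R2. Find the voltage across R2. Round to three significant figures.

First combine the lower leg with the load: R2 ‖ R_L = 0.7650 Ω.
Then V_out = V_CC · R2'/(R1 + R2') = 18.6 × 0.7650/2.935 = 4.848 mV.

V_out ≈ 4.85 mV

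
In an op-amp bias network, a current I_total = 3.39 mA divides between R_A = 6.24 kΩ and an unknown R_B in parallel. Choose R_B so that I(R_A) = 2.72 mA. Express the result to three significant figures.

In a two-way split, I_A/I_total = R_B/(R_A + R_B).
With f = 0.8024, R_B = R_A · f/(1−f) = 6.24 × 4.060 = 25.33 kΩ.

R_B ≈ 25.3 kΩ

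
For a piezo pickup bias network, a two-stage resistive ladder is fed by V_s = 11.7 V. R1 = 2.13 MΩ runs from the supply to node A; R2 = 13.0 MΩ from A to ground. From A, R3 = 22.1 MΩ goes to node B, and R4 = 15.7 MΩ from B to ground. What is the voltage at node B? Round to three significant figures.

Looking into the second stage from A: R3 + R4 = 37.80 MΩ appears in parallel with R2.
Effective lower resistance at A: R2 ‖ 37.80 = 9.673 MΩ.
First divider: V_A = V_s · 9.673/(2.13 + 9.673) = 9.589 V.
Stage 2 is unloaded, so V_B = V_A · R4/(R3+R4) = 9.589 × 15.7/37.80 = 3.983 V.

V_B ≈ 3.98 V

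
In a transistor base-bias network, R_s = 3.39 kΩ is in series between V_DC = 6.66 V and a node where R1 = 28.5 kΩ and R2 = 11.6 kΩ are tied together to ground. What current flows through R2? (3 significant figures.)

I ≈ 0.407 mA

Equivalent of the parallel group: R_p = 8.244 kΩ.
V_A = 6.66 × 8.244/11.63 = 4.719 V.
I(R2) = V_A / R2 = 4.719/11.6 = 0.4068 mA.
(Check via current divider: I_total = 0.5724 mA; share G_k/ΣG = 0.7107 → same result.)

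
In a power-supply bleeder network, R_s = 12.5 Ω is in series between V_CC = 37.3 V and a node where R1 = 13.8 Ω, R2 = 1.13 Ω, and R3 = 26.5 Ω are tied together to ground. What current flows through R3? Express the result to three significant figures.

Parallel bank: R_p = 1/(1/13.8 + 1/1.13 + 1/26.5) = 1.005 Ω.
V_A = 37.3 × 1.005/13.50 = 2.775 V.
I(R3) = V_A / R3 = 2.775/26.5 = 0.1047 A.
(Equivalently: I_total = 2.762 A, then current-divider fraction G_k/ΣG = 0.03792.)

I ≈ 0.105 A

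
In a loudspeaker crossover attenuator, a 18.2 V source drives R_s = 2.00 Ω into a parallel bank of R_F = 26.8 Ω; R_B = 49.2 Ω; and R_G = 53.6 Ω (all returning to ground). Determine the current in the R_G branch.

Parallel bank: R_p = 1/(1/26.8 + 1/49.2 + 1/53.6) = 13.11 Ω.
V_A by voltage divider: V_A = 18.2 × 13.11/(2.00 + 13.11) = 15.79 V.
I(R_G) = V_A / R_G = 15.79/53.6 = 0.2946 A.

I ≈ 0.295 A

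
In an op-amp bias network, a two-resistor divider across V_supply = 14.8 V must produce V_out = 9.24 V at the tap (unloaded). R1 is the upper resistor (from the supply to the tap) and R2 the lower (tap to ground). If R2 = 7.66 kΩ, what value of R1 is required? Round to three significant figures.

R1 ≈ 4.61 kΩ

Required fraction k = V_out/V_supply = 0.6243.
Rearranging, R1 = R2·(1−k)/k = 7.66 × 0.6017 = 4.609 kΩ.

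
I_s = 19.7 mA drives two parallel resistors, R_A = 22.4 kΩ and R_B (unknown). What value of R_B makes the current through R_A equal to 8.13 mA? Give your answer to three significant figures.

Two-branch current divider: I_A = I_s · R_B/(R_A + R_B).
8.13/19.7 = R_B/(R_A + R_B) → R_B = R_A · (0.4127)/(1 − 0.4127) = 22.4 × 0.7027 = 15.74 kΩ.

R_B ≈ 15.7 kΩ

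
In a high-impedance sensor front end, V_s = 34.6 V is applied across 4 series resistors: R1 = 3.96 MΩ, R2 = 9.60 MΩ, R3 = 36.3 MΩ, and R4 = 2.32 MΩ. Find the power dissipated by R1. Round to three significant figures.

ΣR = 52.18 MΩ → I = 34.6/52.18 = 0.6631 µA.
P = I²R = 0.4397 × 3.96 = 1.741 µW.

P ≈ 1.74 µW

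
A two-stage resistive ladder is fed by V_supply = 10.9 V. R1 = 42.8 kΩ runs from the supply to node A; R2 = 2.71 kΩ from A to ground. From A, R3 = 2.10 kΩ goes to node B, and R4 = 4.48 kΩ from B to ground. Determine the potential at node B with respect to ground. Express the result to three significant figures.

The second stage (R3 + R4 = 6.580 kΩ) loads node A in parallel with R2.
Effective lower resistance at A: R2 ‖ 6.580 = 1.919 kΩ.
First divider: V_A = V_supply · 1.919/(42.8 + 1.919) = 0.4679 V.
Stage 2 is unloaded, so V_B = V_A · R4/(R3+R4) = 0.4679 × 4.48/6.580 = 0.3185 V.

V_B ≈ 0.319 V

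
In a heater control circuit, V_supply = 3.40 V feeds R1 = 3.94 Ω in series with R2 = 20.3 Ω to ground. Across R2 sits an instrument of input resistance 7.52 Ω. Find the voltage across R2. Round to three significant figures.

V_out ≈ 1.98 V

First combine the lower leg with the load: R2 ‖ R_L = 5.487 Ω.
Voltage divider with the loaded lower leg: V_out = 3.40 × 5.487/(3.94 + 5.487) = 3.40 × 0.5821 = 1.979 V.
(Unloaded it would be 2.85 V; the load pulls it down.)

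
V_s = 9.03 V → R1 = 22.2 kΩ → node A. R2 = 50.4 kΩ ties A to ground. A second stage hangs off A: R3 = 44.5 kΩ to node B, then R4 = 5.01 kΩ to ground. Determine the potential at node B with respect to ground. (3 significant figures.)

V_B ≈ 0.484 V

The second stage (R3 + R4 = 49.51 kΩ) loads node A in parallel with R2.
Effective lower resistance at A: R2 ‖ 49.51 = 24.98 kΩ.
First divider: V_A = V_s · 24.98/(22.2 + 24.98) = 4.781 V.
Stage 2 is unloaded, so V_B = V_A · R4/(R3+R4) = 4.781 × 5.01/49.51 = 0.4838 V.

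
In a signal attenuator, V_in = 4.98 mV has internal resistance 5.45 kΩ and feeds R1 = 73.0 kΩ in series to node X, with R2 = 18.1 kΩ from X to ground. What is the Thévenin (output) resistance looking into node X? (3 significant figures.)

R1' = 5.45 + 73.0 = 78.45 kΩ (source resistance + R1).
Zeroing V_in shorts the top of R1' to ground, so R_th = R1' ‖ R2 = 14.71 kΩ.

R_th ≈ 14.7 kΩ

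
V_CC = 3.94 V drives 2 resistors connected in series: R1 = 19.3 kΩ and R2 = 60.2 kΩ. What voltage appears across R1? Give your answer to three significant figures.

V ≈ 0.957 V

ΣR = 19.3 + 60.2 = 79.50 kΩ.
Voltage divider: V = V_CC · (19.30 / 79.50) = 3.94 × 0.2428 = 0.9565 V.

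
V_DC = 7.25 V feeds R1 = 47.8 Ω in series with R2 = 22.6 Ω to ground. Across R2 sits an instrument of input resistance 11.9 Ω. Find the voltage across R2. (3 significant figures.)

V_out ≈ 1.02 V

First combine the lower leg with the load: R2 ‖ R_L = 7.795 Ω.
Voltage divider with the loaded lower leg: V_out = 7.25 × 7.795/(47.8 + 7.795) = 7.25 × 0.1402 = 1.017 V.
(Unloaded it would be 2.33 V; the load pulls it down.)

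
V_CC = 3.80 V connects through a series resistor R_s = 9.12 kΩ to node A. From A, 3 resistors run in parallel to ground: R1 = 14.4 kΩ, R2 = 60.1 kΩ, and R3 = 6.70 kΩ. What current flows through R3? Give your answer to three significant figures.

Equivalent of the parallel group: R_p = 4.249 kΩ.
V_A by voltage divider: V_A = 3.80 × 4.249/(9.12 + 4.249) = 1.208 V.
I(R3) = V_A / R3 = 1.208/6.70 = 0.1803 mA.

I ≈ 0.180 mA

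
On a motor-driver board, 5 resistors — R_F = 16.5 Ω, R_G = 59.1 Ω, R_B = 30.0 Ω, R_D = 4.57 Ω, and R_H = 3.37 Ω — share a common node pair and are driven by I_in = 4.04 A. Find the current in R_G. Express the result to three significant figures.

I ≈ 0.109 A

Total conductance ΣG = 1/16.5 + 1/59.1 + 1/30.0 + 1/4.57 + 1/3.37 = 0.6264 (units of 1/Ω).
Current divider: I(R_G) = I_in · G_k/ΣG = 4.04 × (0.01692/0.6264) = 4.04 × 0.02701 = 0.1091 A.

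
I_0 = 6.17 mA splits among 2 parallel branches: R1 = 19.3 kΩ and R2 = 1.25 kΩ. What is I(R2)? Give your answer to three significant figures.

I ≈ 5.79 mA

With just two branches, the current splits inversely with resistance.
So I = 6.17 × 19.3/20.55 = 5.795 mA.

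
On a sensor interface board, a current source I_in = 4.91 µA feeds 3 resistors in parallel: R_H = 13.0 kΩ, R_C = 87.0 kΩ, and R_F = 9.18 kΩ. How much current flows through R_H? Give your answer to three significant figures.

Conductances: ΣG = 1/13.0 + 1/87.0 + 1/9.18 = 0.1973 (1/kΩ).
R_H takes the fraction G_k/ΣG = 0.07692/0.1973 = 0.3898, so I = 4.91 × 0.3898 = 1.914 µA.

I ≈ 1.91 µA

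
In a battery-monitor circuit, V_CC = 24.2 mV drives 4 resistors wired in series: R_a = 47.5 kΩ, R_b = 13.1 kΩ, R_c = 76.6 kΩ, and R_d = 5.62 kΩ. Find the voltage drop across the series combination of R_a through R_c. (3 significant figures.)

Series total: ΣR = 47.5 + 13.1 + 76.6 + 5.62 = 142.8 kΩ.
R_{R_a..R_c} = 47.5 + 13.1 + 76.6 = 137.2 kΩ.
Voltage divider: V = V_CC · (137.2 / 142.8) = 24.2 × 0.9606 = 23.25 mV.

V ≈ 23.2 mV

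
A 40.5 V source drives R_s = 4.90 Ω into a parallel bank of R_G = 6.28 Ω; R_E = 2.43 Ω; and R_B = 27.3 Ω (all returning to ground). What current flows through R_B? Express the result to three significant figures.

Combine the parallel branches: R_p = (1/6.28 + 1/2.43 + 1/27.3)⁻¹ = 1.646 Ω.
Node voltage V_A = V_s · R_p/(R_s + R_p) = 40.5 × 0.2515 = 10.19 V.
I(R_B) = V_A / R_B = 10.19/27.3 = 0.3731 A.
(Check via current divider: I_total = 6.187 A; share G_k/ΣG = 0.06031 → same result.)

I ≈ 0.373 A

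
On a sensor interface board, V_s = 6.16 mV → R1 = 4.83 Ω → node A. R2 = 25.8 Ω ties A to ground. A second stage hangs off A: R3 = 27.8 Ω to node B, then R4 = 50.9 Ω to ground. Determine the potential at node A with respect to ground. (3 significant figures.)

Looking into the second stage from A: R3 + R4 = 78.70 Ω appears in parallel with R2.
Effective lower resistance at A: R2 ‖ 78.70 = 19.43 Ω.
So V_A = 6.16 × 0.8009 = 4.934 mV.

V_A ≈ 4.93 mV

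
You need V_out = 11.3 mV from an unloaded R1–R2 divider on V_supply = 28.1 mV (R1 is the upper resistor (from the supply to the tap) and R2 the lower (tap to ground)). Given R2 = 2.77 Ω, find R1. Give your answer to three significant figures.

Required fraction k = V_out/V_supply = 0.4021.
Rearranging, R1 = R2·(1−k)/k = 2.77 × 1.487 = 4.118 Ω.

R1 ≈ 4.12 Ω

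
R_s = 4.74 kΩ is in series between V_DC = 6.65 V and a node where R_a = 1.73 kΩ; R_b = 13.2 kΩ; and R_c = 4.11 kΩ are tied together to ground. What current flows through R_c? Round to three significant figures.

Equivalent of the parallel group: R_p = 1.115 kΩ.
V_A by voltage divider: V_A = 6.65 × 1.115/(4.74 + 1.115) = 1.266 V.
I(R_c) = V_A / R_c = 1.266/4.11 = 0.3081 mA.

I ≈ 0.308 mA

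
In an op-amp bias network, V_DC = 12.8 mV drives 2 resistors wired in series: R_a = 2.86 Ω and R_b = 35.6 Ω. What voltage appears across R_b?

ΣR = 2.86 + 35.6 = 38.46 Ω.
By the voltage-divider rule, V = 12.8 × 35.60/38.46 = 11.85 mV.

V ≈ 11.8 mV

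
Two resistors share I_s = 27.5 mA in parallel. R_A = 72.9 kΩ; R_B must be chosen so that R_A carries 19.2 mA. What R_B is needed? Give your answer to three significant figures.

R_B ≈ 169 kΩ

Two-branch current divider: I_A = I_s · R_B/(R_A + R_B).
With f = 0.6982, R_B = R_A · f/(1−f) = 72.9 × 2.313 = 168.6 kΩ.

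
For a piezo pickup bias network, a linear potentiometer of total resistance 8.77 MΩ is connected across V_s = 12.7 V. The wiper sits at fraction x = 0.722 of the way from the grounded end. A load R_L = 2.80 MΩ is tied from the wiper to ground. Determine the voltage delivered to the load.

Lower segment x·R_p = 6.332 MΩ; upper segment (1−x)·R_p = 2.438 MΩ.
(x·R_p) ‖ R_L = 1.941 MΩ.
Then V_out = V_s · 1.941/(2.438 + 1.941) = 5.630 V.

V_out ≈ 5.63 V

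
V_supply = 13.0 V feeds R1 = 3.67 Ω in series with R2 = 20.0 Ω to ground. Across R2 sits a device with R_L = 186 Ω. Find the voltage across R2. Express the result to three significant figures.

The load sits in parallel with R2, giving an effective lower resistance R2' = R2·R_L/(R2+R_L) = 18.06 Ω.
Then V_out = V_supply · R2'/(R1 + R2') = 13.0 × 18.06/21.73 = 10.80 V.

V_out ≈ 10.8 V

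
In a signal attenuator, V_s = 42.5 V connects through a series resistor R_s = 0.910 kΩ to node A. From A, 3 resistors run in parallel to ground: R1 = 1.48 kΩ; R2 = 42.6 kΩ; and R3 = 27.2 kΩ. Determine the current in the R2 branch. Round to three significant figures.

I ≈ 0.598 mA

Parallel bank: R_p = 1/(1/1.48 + 1/42.6 + 1/27.2) = 1.359 kΩ.
Node voltage V_A = V_s · R_p/(R_s + R_p) = 42.5 × 0.5989 = 25.45 V.
I(R2) = V_A / R2 = 25.45/42.6 = 0.5975 mA.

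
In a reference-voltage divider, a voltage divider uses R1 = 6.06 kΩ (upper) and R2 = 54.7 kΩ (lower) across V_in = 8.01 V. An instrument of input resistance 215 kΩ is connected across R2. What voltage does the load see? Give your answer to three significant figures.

R2 ‖ R_L = (54.7 × 215)/(54.7 + 215) = 43.61 kΩ.
Then V_out = V_in · R2'/(R1 + R2') = 8.01 × 43.61/49.67 = 7.033 V.

V_out ≈ 7.03 V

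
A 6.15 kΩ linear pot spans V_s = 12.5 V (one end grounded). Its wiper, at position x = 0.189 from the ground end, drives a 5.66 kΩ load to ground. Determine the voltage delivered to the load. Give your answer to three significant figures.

The pot divides into 4.988 kΩ above the wiper and 1.162 kΩ below.
(x·R_p) ‖ R_L = 0.9643 kΩ.
V_out = 12.5 × 0.9643/(4.988 + 0.9643) = 2.025 V.

V_out ≈ 2.03 V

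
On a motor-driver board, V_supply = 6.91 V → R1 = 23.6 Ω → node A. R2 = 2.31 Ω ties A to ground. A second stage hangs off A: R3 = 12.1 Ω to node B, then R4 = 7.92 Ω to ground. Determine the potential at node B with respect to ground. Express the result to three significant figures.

V_B ≈ 0.221 V

The second stage (R3 + R4 = 20.02 Ω) loads node A in parallel with R2.
R2 ‖ (R3+R4) = 2.071 Ω.
So V_A = 6.91 × 0.08068 = 0.5575 V.
Stage 2 is unloaded, so V_B = V_A · R4/(R3+R4) = 0.5575 × 7.92/20.02 = 0.2205 V.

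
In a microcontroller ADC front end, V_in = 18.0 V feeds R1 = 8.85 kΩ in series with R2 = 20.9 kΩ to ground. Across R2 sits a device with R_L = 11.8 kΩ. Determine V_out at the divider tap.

First combine the lower leg with the load: R2 ‖ R_L = 7.542 kΩ.
Now apply the divider: V_out = 18.0 × 0.4601 = 8.282 V.
(Unloaded it would be 12.6 V; the load pulls it down.)

V_out ≈ 8.28 V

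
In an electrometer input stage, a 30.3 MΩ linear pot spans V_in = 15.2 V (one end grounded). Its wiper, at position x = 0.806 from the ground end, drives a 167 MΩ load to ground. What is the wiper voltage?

V_out ≈ 11.9 V

Lower segment x·R_p = 24.42 MΩ; upper segment (1−x)·R_p = 5.878 MΩ.
Lower segment in parallel with the load: 24.42 ‖ 167 = 21.31 MΩ.
Loaded-divider output: V_out = 15.2 × 0.7838 = 11.91 V.
(Unloaded: V_out = x·V_in = 12.3 V.)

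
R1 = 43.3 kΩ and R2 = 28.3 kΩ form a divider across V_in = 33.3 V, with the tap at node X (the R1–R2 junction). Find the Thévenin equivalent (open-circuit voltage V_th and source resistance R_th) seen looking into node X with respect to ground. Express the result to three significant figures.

V_th ≈ 13.2 V, R_th ≈ 17.1 kΩ

With X open, the divider is unloaded: V_th = 33.3 × 28.3/71.60 = 13.16 V.
With V_in suppressed (replaced by a short), R_th = R1 ‖ R2 = (43.30 × 28.3)/(43.30 + 28.3) = 17.11 kΩ.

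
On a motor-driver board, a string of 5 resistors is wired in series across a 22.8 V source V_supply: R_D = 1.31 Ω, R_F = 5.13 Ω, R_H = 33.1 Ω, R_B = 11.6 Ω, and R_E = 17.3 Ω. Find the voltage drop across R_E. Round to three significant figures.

ΣR = 1.31 + 5.13 + 33.1 + 11.6 + 17.3 = 68.44 Ω.
V = V_supply · R/ΣR = 22.8 × 0.2528 = 5.763 V.

V ≈ 5.76 V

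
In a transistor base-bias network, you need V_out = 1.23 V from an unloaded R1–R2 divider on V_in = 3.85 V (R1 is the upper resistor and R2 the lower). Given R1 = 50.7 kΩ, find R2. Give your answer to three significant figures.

V_out/V_in = R2/(R1+R2) = 0.3195.
Rearranging, R2 = R1·k/(1−k) = 50.7 × 0.4695 = 23.80 kΩ.

R2 ≈ 23.8 kΩ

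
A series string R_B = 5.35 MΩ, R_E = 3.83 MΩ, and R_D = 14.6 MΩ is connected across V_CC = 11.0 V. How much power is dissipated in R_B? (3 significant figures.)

ΣR = 23.78 MΩ → I = 11.0/23.78 = 0.4626 µA.
V(R_B) = I·R = 2.475 V; P = V·I = 2.475 × 0.4626 = 1.145 µW.

P ≈ 1.14 µW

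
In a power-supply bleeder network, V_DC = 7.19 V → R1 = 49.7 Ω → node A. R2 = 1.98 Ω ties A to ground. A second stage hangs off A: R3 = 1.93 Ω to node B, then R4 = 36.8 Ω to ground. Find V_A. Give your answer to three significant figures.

Node A sees R2 in parallel with the series input of stage 2, R3 + R4 = 38.73 Ω.
Effective lower resistance at A: R2 ‖ 38.73 = 1.884 Ω.
First divider: V_A = V_DC · 1.884/(49.7 + 1.884) = 0.2626 V.

V_A ≈ 0.263 V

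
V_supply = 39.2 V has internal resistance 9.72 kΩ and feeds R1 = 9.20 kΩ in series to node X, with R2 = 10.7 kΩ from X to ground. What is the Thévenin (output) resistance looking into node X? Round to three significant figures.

R_th ≈ 6.83 kΩ

R1' = 9.72 + 9.20 = 18.92 kΩ (source resistance + R1).
Zeroing V_supply shorts the top of R1' to ground, so R_th = R1' ‖ R2 = 6.835 kΩ.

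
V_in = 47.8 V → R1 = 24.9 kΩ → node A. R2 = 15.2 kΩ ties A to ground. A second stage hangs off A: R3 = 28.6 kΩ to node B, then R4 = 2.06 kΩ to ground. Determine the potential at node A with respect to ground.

The second stage (R3 + R4 = 30.66 kΩ) loads node A in parallel with R2.
R2 ‖ (R3+R4) = 10.16 kΩ.
V_A = 47.8 × 10.16/(24.9 + 10.16) = 13.85 V.

V_A ≈ 13.9 V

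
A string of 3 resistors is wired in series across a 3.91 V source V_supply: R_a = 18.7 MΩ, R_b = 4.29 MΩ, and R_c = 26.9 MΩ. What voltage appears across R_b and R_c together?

V ≈ 2.44 V

Total series resistance ΣR = 18.7 + 4.29 + 26.9 = 49.89 MΩ.
R_{R_b..R_c} = 4.29 + 26.9 = 31.19 MΩ.
Voltage divider: V = V_supply · (31.19 / 49.89) = 3.91 × 0.6252 = 2.444 V.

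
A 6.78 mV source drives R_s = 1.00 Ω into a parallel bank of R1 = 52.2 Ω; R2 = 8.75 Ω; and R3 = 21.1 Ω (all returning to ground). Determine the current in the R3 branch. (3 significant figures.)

Parallel bank: R_p = 1/(1/52.2 + 1/8.75 + 1/21.1) = 5.530 Ω.
Node voltage V_A = V_supply · R_p/(R_s + R_p) = 6.78 × 0.8469 = 5.742 mV.
Branch current I = V_A/R3 = 5.742/21.1 = 0.2721 mA.

I ≈ 0.272 mA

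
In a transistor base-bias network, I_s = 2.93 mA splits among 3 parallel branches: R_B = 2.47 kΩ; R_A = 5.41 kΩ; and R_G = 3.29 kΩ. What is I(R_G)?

I ≈ 0.997 mA

Total conductance ΣG = 1/2.47 + 1/5.41 + 1/3.29 = 0.8937 (units of 1/kΩ).
By the current-divider rule, I = I_s · G_k/ΣG = 2.93 × 0.3401 = 0.9966 mA.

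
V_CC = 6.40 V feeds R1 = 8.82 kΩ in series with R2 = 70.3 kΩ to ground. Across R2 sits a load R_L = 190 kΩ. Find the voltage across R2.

V_out ≈ 5.46 V

First combine the lower leg with the load: R2 ‖ R_L = 51.31 kΩ.
Then V_out = V_CC · R2'/(R1 + R2') = 6.40 × 51.31/60.13 = 5.461 V.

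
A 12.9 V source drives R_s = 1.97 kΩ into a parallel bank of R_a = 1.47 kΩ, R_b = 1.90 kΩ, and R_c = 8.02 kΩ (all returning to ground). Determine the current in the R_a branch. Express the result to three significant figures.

I ≈ 2.42 mA

Combine the parallel branches: R_p = (1/1.47 + 1/1.90 + 1/8.02)⁻¹ = 0.7512 kΩ.
V_A by voltage divider: V_A = 12.9 × 0.7512/(1.97 + 0.7512) = 3.561 V.
Branch current I = V_A/R_a = 3.561/1.47 = 2.422 mA.
(Equivalently: I_total = 4.741 mA, then current-divider fraction G_k/ΣG = 0.5110.)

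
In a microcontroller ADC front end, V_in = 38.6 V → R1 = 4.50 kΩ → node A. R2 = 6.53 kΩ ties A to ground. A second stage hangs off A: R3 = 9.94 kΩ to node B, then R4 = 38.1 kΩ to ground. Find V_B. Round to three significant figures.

V_B ≈ 17.2 V

The second stage (R3 + R4 = 48.04 kΩ) loads node A in parallel with R2.
R2 ‖ (R3+R4) = 5.749 kΩ.
V_A = 38.6 × 5.749/(4.50 + 5.749) = 21.65 V.
Then the unloaded second divider: V_B = V_A × R4/(R3+R4) = 21.65 × 0.7931 = 17.17 V.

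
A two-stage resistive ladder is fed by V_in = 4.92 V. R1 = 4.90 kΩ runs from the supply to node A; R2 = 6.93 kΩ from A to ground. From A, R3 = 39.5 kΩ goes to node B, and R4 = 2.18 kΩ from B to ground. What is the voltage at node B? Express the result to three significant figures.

Node A sees R2 in parallel with the series input of stage 2, R3 + R4 = 41.68 kΩ.
Effective lower resistance at A: R2 ‖ 41.68 = 5.942 kΩ.
First divider: V_A = V_in · 5.942/(4.90 + 5.942) = 2.696 V.
Stage 2 is unloaded, so V_B = V_A · R4/(R3+R4) = 2.696 × 2.18/41.68 = 0.1410 V.

V_B ≈ 0.141 V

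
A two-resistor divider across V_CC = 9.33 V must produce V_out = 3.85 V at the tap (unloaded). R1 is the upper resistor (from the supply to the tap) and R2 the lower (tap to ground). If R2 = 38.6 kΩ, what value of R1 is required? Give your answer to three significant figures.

V_out/V_CC = R2/(R1+R2) = 0.4126.
R1 = R2·(1/k − 1) = 38.6 × 1.423 = 54.94 kΩ.

R1 ≈ 54.9 kΩ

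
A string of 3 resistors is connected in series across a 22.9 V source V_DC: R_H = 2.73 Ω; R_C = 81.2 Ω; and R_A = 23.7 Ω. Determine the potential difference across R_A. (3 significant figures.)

V ≈ 5.04 V

Total series resistance ΣR = 2.73 + 81.2 + 23.7 = 107.6 Ω.
V = V_DC · R/ΣR = 22.9 × 0.2202 = 5.043 V.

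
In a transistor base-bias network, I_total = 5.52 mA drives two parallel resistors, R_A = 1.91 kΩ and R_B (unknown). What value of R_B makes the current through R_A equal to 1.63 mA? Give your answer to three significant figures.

The fraction through R_A equals R_B/(R_A+R_B).
1.63/5.52 = R_B/(R_A + R_B) → R_B = R_A · (0.2953)/(1 − 0.2953) = 1.91 × 0.4190 = 0.8003 kΩ.

R_B ≈ 0.800 kΩ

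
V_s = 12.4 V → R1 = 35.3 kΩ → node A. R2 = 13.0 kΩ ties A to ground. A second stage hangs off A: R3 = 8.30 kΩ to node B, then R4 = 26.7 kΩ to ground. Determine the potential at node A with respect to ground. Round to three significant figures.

V_A ≈ 2.62 V

The second stage (R3 + R4 = 35.00 kΩ) loads node A in parallel with R2.
R2 ‖ (R3+R4) = 9.479 kΩ.
So V_A = 12.4 × 0.2117 = 2.625 V.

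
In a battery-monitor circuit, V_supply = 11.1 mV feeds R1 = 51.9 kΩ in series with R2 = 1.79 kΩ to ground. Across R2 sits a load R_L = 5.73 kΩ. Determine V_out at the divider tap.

R2 ‖ R_L = (1.79 × 5.73)/(1.79 + 5.73) = 1.364 kΩ.
Voltage divider with the loaded lower leg: V_out = 11.1 × 1.364/(51.9 + 1.364) = 11.1 × 0.02561 = 0.2842 mV.

V_out ≈ 0.284 mV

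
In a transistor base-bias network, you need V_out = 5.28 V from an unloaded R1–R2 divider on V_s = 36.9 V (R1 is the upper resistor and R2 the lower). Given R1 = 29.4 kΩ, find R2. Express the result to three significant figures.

R2 ≈ 4.91 kΩ

V_out/V_s = R2/(R1+R2) = 0.1431.
So R2 = R1 · V_out/(V_s − V_out) = 29.4 × 5.28/(36.9 − 5.28) = 29.4 × 0.1670 = 4.909 kΩ.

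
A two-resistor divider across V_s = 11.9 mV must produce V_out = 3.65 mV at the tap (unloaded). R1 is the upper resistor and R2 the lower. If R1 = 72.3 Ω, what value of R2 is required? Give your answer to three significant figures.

R2 ≈ 32.0 Ω

The divider ratio is R2/(R1+R2) = 3.65/11.9 = 0.3067.
Rearranging, R2 = R1·k/(1−k) = 72.3 × 0.4424 = 31.99 Ω.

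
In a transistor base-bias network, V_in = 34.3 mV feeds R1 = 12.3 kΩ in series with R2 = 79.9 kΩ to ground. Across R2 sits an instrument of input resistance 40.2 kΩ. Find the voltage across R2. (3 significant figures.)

V_out ≈ 23.5 mV

R2 ‖ R_L = (79.9 × 40.2)/(79.9 + 40.2) = 26.74 kΩ.
Now apply the divider: V_out = 34.3 × 0.6850 = 23.49 mV.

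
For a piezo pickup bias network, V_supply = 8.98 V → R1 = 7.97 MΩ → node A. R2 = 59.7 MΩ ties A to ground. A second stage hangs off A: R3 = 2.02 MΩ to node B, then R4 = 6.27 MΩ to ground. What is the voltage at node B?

The second stage (R3 + R4 = 8.290 MΩ) loads node A in parallel with R2.
R2 ‖ (R3+R4) = 7.279 MΩ.
V_A = 8.98 × 7.279/(7.97 + 7.279) = 4.287 V.
Then the unloaded second divider: V_B = V_A × R4/(R3+R4) = 4.287 × 0.7563 = 3.242 V.

V_B ≈ 3.24 V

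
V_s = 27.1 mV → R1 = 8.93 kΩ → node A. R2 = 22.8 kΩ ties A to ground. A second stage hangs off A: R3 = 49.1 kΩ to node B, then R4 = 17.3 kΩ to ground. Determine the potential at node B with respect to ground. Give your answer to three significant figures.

V_B ≈ 4.63 mV

Looking into the second stage from A: R3 + R4 = 66.40 kΩ appears in parallel with R2.
Effective lower resistance at A: R2 ‖ 66.40 = 16.97 kΩ.
V_A = 27.1 × 16.97/(8.93 + 16.97) = 17.76 mV.
Stage 2 is unloaded, so V_B = V_A · R4/(R3+R4) = 17.76 × 17.3/66.40 = 4.626 mV.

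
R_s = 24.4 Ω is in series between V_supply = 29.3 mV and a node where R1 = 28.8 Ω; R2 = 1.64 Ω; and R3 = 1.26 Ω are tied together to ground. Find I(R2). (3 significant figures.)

I ≈ 0.495 mA

Combine the parallel branches: R_p = (1/28.8 + 1/1.64 + 1/1.26)⁻¹ = 0.6953 Ω.
Node voltage V_A = V_supply · R_p/(R_s + R_p) = 29.3 × 0.02771 = 0.8119 mV.
I(R2) = V_A / R2 = 0.8119/1.64 = 0.4950 mA.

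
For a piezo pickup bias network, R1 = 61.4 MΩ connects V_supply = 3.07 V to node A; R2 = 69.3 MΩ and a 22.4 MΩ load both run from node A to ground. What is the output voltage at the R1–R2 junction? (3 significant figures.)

V_out ≈ 0.663 V

The load sits in parallel with R2, giving an effective lower resistance R2' = R2·R_L/(R2+R_L) = 16.93 MΩ.
Now apply the divider: V_out = 3.07 × 0.2161 = 0.6635 V.
(Unloaded it would be 1.63 V; the load pulls it down.)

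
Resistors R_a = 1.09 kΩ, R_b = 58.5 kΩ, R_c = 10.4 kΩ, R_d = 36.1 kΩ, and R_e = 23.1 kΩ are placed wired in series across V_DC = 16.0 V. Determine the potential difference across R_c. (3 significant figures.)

V ≈ 1.29 V

Total series resistance ΣR = 1.09 + 58.5 + 10.4 + 36.1 + 23.1 = 129.2 kΩ.
By the voltage-divider rule, V = 16.0 × 10.40/129.2 = 1.288 V.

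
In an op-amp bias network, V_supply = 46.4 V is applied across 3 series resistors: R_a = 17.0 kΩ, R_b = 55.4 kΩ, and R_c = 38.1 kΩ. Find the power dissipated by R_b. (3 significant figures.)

P ≈ 9.77 mW

The common current is I = 46.4/110.5 = 0.4199 mA.
P = I²R = 0.1763 × 55.4 = 9.768 mW.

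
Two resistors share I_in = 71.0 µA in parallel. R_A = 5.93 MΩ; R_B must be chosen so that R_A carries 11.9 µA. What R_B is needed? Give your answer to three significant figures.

R_B ≈ 1.19 MΩ

In a two-way split, I_A/I_in = R_B/(R_A + R_B).
With f = 0.1676, R_B = R_A · f/(1−f) = 5.93 × 0.2014 = 1.194 MΩ.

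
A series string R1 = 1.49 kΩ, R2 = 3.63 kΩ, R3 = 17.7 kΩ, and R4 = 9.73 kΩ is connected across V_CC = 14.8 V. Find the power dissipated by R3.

P ≈ 3.66 mW

The common current is I = 14.8/32.55 = 0.4547 mA.
V(R3) = I·R = 8.048 V; P = V·I = 8.048 × 0.4547 = 3.659 mW.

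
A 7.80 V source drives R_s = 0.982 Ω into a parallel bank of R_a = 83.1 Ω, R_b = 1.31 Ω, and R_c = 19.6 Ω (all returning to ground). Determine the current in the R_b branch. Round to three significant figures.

I ≈ 3.29 A

Combine the parallel branches: R_p = (1/83.1 + 1/1.31 + 1/19.6)⁻¹ = 1.210 Ω.
V_A = 7.80 × 1.210/2.192 = 4.306 V.
Branch current I = V_A/R_b = 4.306/1.31 = 3.287 A.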